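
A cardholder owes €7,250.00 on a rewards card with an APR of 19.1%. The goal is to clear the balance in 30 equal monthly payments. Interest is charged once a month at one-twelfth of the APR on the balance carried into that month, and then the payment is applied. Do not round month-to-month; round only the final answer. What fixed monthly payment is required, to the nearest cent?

Monthly rate r = 19.1%/12 = 1.59167% = 0.0159167.
Level-payment amortization: P = B₀·r / (1 − (1+r)^(−n)) = 7250.00·0.0159167 / (1 − 1.01592^(−30)).
Denominator 1 − (1+r)^(−30) = 0.377330715.
P = 115.396 / 0.377330715 ≈ 305.82.

€305.82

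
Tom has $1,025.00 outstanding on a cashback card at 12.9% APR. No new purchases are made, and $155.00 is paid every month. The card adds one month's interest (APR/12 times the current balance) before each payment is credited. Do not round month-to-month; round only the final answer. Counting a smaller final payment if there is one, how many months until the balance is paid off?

Monthly rate r = 12.9%/12 = 1.075% = 0.01075.
Recurrence: B ← B·(1+r) − $155.00.
Month 1: interest $11.02; balance after payment $881.02.
Month 2: interest $9.47; balance after payment $735.49.
Closed form: n = −ln(1 − rB₀/P)/ln(1+r) = −ln(0.92891)/ln(1.01075) ≈ 6.897, so the balance reaches zero during payment 7.

7 months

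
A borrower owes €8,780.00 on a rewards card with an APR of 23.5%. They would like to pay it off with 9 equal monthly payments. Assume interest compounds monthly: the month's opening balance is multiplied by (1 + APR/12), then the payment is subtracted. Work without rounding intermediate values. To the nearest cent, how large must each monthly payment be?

€1,073.55

Monthly rate r = 23.5%/12 = 1.95833% = 0.0195833.
Level-payment amortization: P = B₀·r / (1 − (1+r)^(−n)) = 8780.00·0.0195833 / (1 − 1.01958^(−9)).
Denominator 1 − (1+r)^(−9) = 0.160162135.
P = 171.942 / 0.160162135 ≈ 1073.55.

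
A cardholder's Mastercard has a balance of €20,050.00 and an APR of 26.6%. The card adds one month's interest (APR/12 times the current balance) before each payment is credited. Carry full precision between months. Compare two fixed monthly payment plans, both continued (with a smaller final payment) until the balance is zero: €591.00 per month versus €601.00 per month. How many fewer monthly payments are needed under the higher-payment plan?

2 fewer payments

Monthly rate r = 26.6%/12 = 2.21667% = 0.0221667.
At €591.00/mo: n = ⌈−ln(1 − rB₀/P)/ln(1+r)⌉ = 64 payments (last €355.90); total interest = total paid − €20,050.00 = €17,538.90.
At €601.00/mo: 62 payments (last €214.45); total interest €16,825.45.
Payments saved = 64 − 62 = 2.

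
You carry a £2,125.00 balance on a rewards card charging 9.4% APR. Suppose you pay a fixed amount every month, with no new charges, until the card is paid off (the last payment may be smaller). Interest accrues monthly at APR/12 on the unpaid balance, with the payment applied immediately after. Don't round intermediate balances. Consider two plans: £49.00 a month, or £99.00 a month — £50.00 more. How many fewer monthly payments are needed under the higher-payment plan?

Monthly rate r = 9.4%/12 = 0.783333% = 0.00783333.
At £49.00/mo: n = ⌈−ln(1 − rB₀/P)/ln(1+r)⌉ = 54 payments (last £9.63); total interest = total paid − £2,125.00 = £481.63.
At £99.00/mo: 24 payments (last £58.79); total interest £210.79.
Payments saved = 54 − 24 = 30.

30 fewer payments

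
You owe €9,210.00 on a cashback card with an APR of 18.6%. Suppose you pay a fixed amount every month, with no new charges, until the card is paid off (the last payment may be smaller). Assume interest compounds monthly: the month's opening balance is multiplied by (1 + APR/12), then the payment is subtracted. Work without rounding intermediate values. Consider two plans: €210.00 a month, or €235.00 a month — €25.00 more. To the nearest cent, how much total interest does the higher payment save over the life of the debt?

Monthly rate r = 18.6%/12 = 1.55% = 0.0155.
At €210.00/mo: n = ⌈−ln(1 − rB₀/P)/ln(1+r)⌉ = 75 payments (last €7.75); total interest = total paid − €9,210.00 = €6,337.75.
At €235.00/mo: 61 payments (last €187.78); total interest €5,077.78.
Interest saved = €6,337.75 − €5,077.78 = €1,259.97.

€1,259.97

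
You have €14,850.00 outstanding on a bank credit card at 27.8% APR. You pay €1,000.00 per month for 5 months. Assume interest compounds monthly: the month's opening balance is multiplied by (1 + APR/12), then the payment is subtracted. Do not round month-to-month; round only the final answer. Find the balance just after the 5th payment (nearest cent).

€11,414.60

Monthly rate r = 27.8%/12 = 2.31667% = 0.0231667.
Each month: B ← B·(1+r) − €1,000.00.
Month 1: interest €344.03; balance after payment €14,194.02.
Month 2: interest €328.83; balance after payment €13,522.85.
Month 3: interest €313.28; balance after payment €12,836.13.
Month 4: interest €297.37; balance after payment €12,133.50.
Month 5: interest €281.09; balance after payment €11,414.60.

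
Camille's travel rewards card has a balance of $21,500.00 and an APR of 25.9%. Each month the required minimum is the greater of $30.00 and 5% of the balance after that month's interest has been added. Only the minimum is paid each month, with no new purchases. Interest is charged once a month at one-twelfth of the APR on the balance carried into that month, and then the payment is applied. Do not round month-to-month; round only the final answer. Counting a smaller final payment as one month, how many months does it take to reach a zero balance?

Monthly rate r = 25.9%/12 = 2.15833% = 0.0215833.
While 5% of the post-interest balance exceeds $30.00, each month B ← (B·(1+r))·(1 − 0.05), i.e. B shrinks by the factor (1+r)·0.95 = 0.9705.
This holds for months 1–121. Entering month 122 the balance is $574.28; 5% of the post-interest balance is now below $30.00, so the flat $30.00 minimum applies from here.
From month 122 a fixed $30.00 at rate r clears $574.28 in 25 more payments. Total: 121 + 25 = 146 months.

146 months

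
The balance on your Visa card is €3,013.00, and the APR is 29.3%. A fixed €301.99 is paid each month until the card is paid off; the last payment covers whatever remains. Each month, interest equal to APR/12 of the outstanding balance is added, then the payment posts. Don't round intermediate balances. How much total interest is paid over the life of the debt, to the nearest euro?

€483

Monthly rate r = 29.3%/12 = 2.44167% = 0.0244167.
Payoff takes n = ⌈−ln(1 − rB₀/P)/ln(1+r)⌉ = ⌈11.574⌉ = 12 payments; the last is €174.14.
Total paid = 11·€301.99 + €174.14 = €3,496.03.
Total interest = total paid − principal = €3,496.03 − €3,013.00 = €483.03.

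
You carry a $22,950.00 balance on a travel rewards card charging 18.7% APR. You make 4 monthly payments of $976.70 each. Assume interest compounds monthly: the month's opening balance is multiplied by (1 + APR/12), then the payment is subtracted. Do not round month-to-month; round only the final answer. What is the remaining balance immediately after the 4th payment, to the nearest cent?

Monthly rate r = 18.7%/12 = 1.55833% = 0.0155833.
Each month: B ← B·(1+r) − $976.70.
Month 1: interest $357.64; balance after payment $22,330.94.
Month 2: interest $347.99; balance after payment $21,702.23.
Month 3: interest $338.19; balance after payment $21,063.72.
Month 4: interest $328.24; balance after payment $20,415.26.

$20,415.26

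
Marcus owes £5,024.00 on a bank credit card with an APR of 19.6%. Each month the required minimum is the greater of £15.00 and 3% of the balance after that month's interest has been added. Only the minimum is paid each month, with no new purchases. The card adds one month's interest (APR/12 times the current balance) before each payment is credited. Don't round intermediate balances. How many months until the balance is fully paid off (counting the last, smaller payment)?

211 months

Monthly rate r = 19.6%/12 = 1.63333% = 0.0163333.
While 3% of the post-interest balance exceeds £15.00, each month B ← (B·(1+r))·(1 − 0.03), i.e. B shrinks by the factor (1+r)·0.97 = 0.98584.
This holds for months 1–163. Entering month 164 the balance is £491.74; 3% of the post-interest balance is now below £15.00, so the flat £15.00 minimum applies from here.
From month 164 a fixed £15.00 at rate r clears £491.74 in 48 more payments. Total: 163 + 48 = 211 months.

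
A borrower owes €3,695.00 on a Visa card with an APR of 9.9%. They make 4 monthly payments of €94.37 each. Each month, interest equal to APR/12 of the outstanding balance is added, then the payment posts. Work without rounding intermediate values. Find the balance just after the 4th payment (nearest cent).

Monthly rate r = 9.9%/12 = 0.825% = 0.00825.
Each month: B ← B·(1+r) − €94.37.
Month 1: interest €30.48; balance after payment €3,631.11.
Month 2: interest €29.96; balance after payment €3,566.70.
Month 3: interest €29.43; balance after payment €3,501.76.
Month 4: interest €28.89; balance after payment €3,436.28.

€3,436.28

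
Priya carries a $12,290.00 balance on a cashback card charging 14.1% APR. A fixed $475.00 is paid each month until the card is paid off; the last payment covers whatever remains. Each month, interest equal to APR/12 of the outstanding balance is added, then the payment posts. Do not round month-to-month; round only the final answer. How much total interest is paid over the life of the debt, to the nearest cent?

Monthly rate r = 14.1%/12 = 1.175% = 0.01175.
Payoff takes n = ⌈−ln(1 − rB₀/P)/ln(1+r)⌉ = ⌈31.026⌉ = 32 payments; the last is $12.34.
Total paid = 31·$475.00 + $12.34 = $14,737.34.
Total interest = total paid − principal = $14,737.34 − $12,290.00 = $2,447.34.

$2,447.34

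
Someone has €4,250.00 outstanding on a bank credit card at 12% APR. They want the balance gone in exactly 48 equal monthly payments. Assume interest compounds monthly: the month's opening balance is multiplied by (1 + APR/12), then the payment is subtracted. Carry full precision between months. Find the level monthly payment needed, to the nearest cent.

€111.92

Monthly rate r = 12%/12 = 1% = 0.01.
Level-payment amortization: P = B₀·r / (1 − (1+r)^(−n)) = 4250.00·0.01 / (1 − 1.01^(−48)).
Denominator 1 − (1+r)^(−48) = 0.379739595.
P = 42.5 / 0.379739595 ≈ 111.92.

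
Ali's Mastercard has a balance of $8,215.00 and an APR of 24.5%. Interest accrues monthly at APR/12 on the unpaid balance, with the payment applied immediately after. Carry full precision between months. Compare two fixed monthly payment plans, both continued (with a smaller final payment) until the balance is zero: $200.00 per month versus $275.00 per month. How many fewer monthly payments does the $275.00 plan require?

44 fewer payments

Monthly rate r = 24.5%/12 = 2.04167% = 0.0204167.
At $200.00/mo: n = ⌈−ln(1 − rB₀/P)/ln(1+r)⌉ = 91 payments (last $49.52); total interest = total paid − $8,215.00 = $9,834.52.
At $275.00/mo: 47 payments (last $159.17); total interest $4,594.17.
Payments saved = 91 − 47 = 44.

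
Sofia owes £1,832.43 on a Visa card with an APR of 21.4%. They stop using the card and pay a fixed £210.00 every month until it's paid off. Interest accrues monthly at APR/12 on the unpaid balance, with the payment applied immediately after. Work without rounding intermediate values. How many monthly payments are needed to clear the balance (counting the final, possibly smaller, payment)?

10 months

Monthly rate r = 21.4%/12 = 1.78333% = 0.0178333.
Recurrence: B ← B·(1+r) − £210.00.
Month 1: interest £32.68; balance after payment £1,655.11.
Month 2: interest £29.52; balance after payment £1,474.62.
Closed form: n = −ln(1 − rB₀/P)/ln(1+r) = −ln(0.84439)/ln(1.01783) ≈ 9.569, so the balance reaches zero during payment 10.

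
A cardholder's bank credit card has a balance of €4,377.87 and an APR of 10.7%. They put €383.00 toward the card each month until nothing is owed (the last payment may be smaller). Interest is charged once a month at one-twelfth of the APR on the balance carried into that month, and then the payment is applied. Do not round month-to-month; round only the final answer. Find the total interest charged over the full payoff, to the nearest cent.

Monthly rate r = 10.7%/12 = 0.891667% = 0.00891667.
Payoff takes n = ⌈−ln(1 − rB₀/P)/ln(1+r)⌉ = ⌈12.110⌉ = 13 payments; the last is €42.11.
Total paid = 12·€383.00 + €42.11 = €4,638.11.
Total interest = total paid − principal = €4,638.11 − €4,377.87 = €260.24.

€260.24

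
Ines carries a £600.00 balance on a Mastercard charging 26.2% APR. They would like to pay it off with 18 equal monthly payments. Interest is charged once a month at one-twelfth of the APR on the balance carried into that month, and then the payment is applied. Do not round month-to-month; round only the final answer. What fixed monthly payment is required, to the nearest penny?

Monthly rate r = 26.2%/12 = 2.18333% = 0.0218333.
Level-payment amortization: P = B₀·r / (1 − (1+r)^(−n)) = 600.00·0.0218333 / (1 − 1.02183^(−18)).
Denominator 1 − (1+r)^(−18) = 0.322110641.
P = 13.1 / 0.322110641 ≈ 40.67.

£40.67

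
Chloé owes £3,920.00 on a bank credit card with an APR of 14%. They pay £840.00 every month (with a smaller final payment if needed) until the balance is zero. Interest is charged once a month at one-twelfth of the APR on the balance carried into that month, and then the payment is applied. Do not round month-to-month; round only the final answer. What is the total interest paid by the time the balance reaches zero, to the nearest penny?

£134.91

Monthly rate r = 14%/12 = 1.16667% = 0.0116667.
Payoff takes n = ⌈−ln(1 − rB₀/P)/ln(1+r)⌉ = ⌈4.826⌉ = 5 payments; the last is £694.91.
Total paid = 4·£840.00 + £694.91 = £4,054.91.
Total interest = total paid − principal = £4,054.91 − £3,920.00 = £134.91.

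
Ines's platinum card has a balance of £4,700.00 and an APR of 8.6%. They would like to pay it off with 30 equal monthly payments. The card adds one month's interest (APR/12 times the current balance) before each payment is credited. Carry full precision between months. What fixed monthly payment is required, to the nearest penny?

Monthly rate r = 8.6%/12 = 0.716667% = 0.00716667.
Level-payment amortization: P = B₀·r / (1 − (1+r)^(−n)) = 4700.00·0.00716667 / (1 − 1.00717^(−30)).
Denominator 1 − (1+r)^(−30) = 0.192839903.
P = 33.6833 / 0.192839903 ≈ 174.67.

£174.67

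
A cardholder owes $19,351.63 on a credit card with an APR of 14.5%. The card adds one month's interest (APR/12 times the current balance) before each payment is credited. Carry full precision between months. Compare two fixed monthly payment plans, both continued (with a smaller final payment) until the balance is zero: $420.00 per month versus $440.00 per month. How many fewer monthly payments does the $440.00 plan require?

Monthly rate r = 14.5%/12 = 1.20833% = 0.0120833.
At $420.00/mo: n = ⌈−ln(1 − rB₀/P)/ln(1+r)⌉ = 68 payments (last $310.83); total interest = total paid − $19,351.63 = $9,099.20.
At $440.00/mo: 64 payments (last $51.44); total interest $8,419.81.
Payments saved = 68 − 64 = 4.

4 fewer payments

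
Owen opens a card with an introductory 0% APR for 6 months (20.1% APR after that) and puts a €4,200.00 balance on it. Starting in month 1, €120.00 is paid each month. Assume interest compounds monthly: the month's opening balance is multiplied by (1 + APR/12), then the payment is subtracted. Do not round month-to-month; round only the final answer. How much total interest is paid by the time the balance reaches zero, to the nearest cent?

Promo months 1–6 at r₀ = 0%/12 = 0; months 7+ at r₁ = 20.1%/12 = 0.01675.
After month 6 (no interest yet): B = €4,200.00 − 6·€120.00 = €3,480.00.
Then at r₁ with €120.00/mo: n₂ = −ln(1 − r₁·B/P)/ln(1+r₁) ≈ 40.04 → 41 more payments.
Total paid = 46·€120.00 + €4.33 = €5,524.33; interest = €5,524.33 − €4,200.00 = €1,324.33.

€1,324.33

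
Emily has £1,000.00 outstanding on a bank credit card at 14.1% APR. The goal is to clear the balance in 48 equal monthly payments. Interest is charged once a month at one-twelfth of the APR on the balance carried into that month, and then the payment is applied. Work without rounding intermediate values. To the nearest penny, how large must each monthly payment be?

£27.38

Monthly rate r = 14.1%/12 = 1.175% = 0.01175.
Level-payment amortization: P = B₀·r / (1 − (1+r)^(−n)) = 1000.00·0.01175 / (1 − 1.01175^(−48)).
Denominator 1 − (1+r)^(−48) = 0.429197623.
P = 11.75 / 0.429197623 ≈ 27.38.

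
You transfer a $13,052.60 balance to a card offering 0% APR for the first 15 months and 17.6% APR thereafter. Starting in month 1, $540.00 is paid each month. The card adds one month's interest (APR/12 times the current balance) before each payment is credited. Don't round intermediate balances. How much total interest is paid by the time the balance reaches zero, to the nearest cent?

Promo months 1–15 at r₀ = 0%/12 = 0; months 16+ at r₁ = 17.6%/12 = 0.0146667.
After month 15 (no interest yet): B = $13,052.60 − 15·$540.00 = $4,952.60.
Then at r₁ with $540.00/mo: n₂ = −ln(1 − r₁·B/P)/ln(1+r₁) ≈ 9.92 → 10 more payments.
Total paid = 24·$540.00 + $498.14 = $13,458.14; interest = $13,458.14 − $13,052.60 = $405.54.

$405.54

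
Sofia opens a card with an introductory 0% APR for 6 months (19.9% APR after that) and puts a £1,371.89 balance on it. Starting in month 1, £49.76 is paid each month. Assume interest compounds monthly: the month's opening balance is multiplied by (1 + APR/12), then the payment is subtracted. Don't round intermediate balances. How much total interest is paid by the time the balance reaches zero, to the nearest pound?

£266

Promo months 1–6 at r₀ = 0%/12 = 0; months 7+ at r₁ = 19.9%/12 = 0.0165833.
After month 6 (no interest yet): B = £1,371.89 − 6·£49.76 = £1,073.33.
Then at r₁ with £49.76/mo: n₂ = −ln(1 − r₁·B/P)/ln(1+r₁) ≈ 26.92 → 27 more payments.
Total paid = 32·£49.76 + £45.64 = £1,637.96; interest = £1,637.96 − £1,371.89 = £266.07.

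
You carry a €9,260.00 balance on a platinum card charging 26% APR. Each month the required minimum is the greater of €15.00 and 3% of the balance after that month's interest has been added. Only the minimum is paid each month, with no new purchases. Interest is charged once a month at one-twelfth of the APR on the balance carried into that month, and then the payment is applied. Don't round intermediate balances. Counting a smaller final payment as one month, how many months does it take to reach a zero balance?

384 months

Monthly rate r = 26%/12 = 2.16667% = 0.0216667.
While 3% of the post-interest balance exceeds €15.00, each month B ← (B·(1+r))·(1 − 0.03), i.e. B shrinks by the factor (1+r)·0.97 = 0.99102.
This holds for months 1–326. Entering month 327 the balance is €488.66; 3% of the post-interest balance is now below €15.00, so the flat €15.00 minimum applies from here.
From month 327 a fixed €15.00 at rate r clears €488.66 in 58 more payments. Total: 326 + 58 = 384 months.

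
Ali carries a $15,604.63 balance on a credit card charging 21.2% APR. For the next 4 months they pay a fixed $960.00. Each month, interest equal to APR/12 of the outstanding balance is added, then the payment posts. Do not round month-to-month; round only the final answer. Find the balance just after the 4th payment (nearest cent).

Monthly rate r = 21.2%/12 = 1.76667% = 0.0176667.
Each month: B ← B·(1+r) − $960.00.
Month 1: interest $275.68; balance after payment $14,920.31.
Month 2: interest $263.59; balance after payment $14,223.90.
Month 3: interest $251.29; balance after payment $13,515.19.
Month 4: interest $238.77; balance after payment $12,793.96.

$12,793.96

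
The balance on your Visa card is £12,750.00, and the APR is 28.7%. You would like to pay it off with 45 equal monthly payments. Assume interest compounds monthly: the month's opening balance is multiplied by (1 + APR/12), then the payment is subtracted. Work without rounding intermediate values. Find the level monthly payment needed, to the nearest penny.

Monthly rate r = 28.7%/12 = 2.39167% = 0.0239167.
Level-payment amortization: P = B₀·r / (1 − (1+r)^(−n)) = 12750.00·0.0239167 / (1 − 1.02392^(−45)).
Denominator 1 − (1+r)^(−45) = 0.654782781.
P = 304.938 / 0.654782781 ≈ 465.71.

£465.71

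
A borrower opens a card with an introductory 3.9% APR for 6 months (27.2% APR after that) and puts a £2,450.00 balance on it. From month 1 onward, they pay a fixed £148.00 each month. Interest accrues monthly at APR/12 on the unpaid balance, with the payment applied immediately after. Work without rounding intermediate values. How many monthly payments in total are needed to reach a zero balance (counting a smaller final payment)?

Promo months 1–6 at r₀ = 3.9%/12 = 0.00325; months 7+ at r₁ = 27.2%/12 = 0.0226667.
After month 6: iterate B ← B·(1+r₀) − £148.00 for 6 months → £1,602.92.
Then at r₁ with £148.00/mo: n₂ = −ln(1 − r₁·B/P)/ln(1+r₁) ≈ 12.57 → 13 more payments.

19 months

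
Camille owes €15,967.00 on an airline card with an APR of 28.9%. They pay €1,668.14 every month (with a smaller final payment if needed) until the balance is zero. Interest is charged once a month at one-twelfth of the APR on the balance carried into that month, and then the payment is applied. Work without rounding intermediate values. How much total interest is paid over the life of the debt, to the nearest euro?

Monthly rate r = 28.9%/12 = 2.40833% = 0.0240833.
Payoff takes n = ⌈−ln(1 − rB₀/P)/ln(1+r)⌉ = ⌈11.011⌉ = 12 payments; the last is €18.62.
Total paid = 11·€1,668.14 + €18.62 = €18,368.16.
Total interest = total paid − principal = €18,368.16 − €15,967.00 = €2,401.16.

€2,401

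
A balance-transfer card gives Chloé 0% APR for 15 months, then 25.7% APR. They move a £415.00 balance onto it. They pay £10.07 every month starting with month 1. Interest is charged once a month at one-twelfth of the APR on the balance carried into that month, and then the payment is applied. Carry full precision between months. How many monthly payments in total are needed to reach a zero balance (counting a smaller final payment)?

Promo months 1–15 at r₀ = 0%/12 = 0; months 16+ at r₁ = 25.7%/12 = 0.0214167.
After month 15 (no interest yet): B = £415.00 − 15·£10.07 = £263.95.
Then at r₁ with £10.07/mo: n₂ = −ln(1 − r₁·B/P)/ln(1+r₁) ≈ 38.89 → 39 more payments.

54 months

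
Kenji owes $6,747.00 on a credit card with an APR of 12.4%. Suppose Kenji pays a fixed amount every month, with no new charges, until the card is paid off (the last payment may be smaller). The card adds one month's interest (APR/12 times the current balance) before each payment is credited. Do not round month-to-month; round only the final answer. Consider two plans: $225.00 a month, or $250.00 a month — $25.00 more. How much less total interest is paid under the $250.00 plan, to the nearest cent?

Monthly rate r = 12.4%/12 = 1.03333% = 0.0103333.
At $225.00/mo: n = ⌈−ln(1 − rB₀/P)/ln(1+r)⌉ = 37 payments (last $17.00); total interest = total paid − $6,747.00 = $1,370.00.
At $250.00/mo: 32 payments (last $200.94); total interest $1,203.94.
Interest saved = $1,370.00 − $1,203.94 = $166.06.

$166.06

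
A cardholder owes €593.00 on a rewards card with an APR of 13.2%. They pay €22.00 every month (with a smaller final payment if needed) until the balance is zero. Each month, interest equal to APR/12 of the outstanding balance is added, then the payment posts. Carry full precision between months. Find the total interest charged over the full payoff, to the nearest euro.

Monthly rate r = 13.2%/12 = 1.1% = 0.011.
Payoff takes n = ⌈−ln(1 − rB₀/P)/ln(1+r)⌉ = ⌈32.147⌉ = 33 payments; the last is €3.25.
Total paid = 32·€22.00 + €3.25 = €707.25.
Total interest = total paid − principal = €707.25 − €593.00 = €114.25.

€114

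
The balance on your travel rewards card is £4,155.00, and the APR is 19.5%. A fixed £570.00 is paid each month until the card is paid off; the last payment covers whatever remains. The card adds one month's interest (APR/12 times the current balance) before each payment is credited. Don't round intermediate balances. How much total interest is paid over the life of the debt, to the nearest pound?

Monthly rate r = 19.5%/12 = 1.625% = 0.01625.
Payoff takes n = ⌈−ln(1 − rB₀/P)/ln(1+r)⌉ = ⌈7.822⌉ = 8 payments; the last is £468.94.
Total paid = 7·£570.00 + £468.94 = £4,458.94.
Total interest = total paid − principal = £4,458.94 − £4,155.00 = £303.94.

£304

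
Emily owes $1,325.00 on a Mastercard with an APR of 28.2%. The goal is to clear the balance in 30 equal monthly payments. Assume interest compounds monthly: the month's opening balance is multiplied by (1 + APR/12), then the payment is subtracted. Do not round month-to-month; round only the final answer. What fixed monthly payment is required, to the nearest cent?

Monthly rate r = 28.2%/12 = 2.35% = 0.0235.
Level-payment amortization: P = B₀·r / (1 − (1+r)^(−n)) = 1325.00·0.0235 / (1 − 1.0235^(−30)).
Denominator 1 − (1+r)^(−30) = 0.501844889.
P = 31.1375 / 0.501844889 ≈ 62.05.

$62.05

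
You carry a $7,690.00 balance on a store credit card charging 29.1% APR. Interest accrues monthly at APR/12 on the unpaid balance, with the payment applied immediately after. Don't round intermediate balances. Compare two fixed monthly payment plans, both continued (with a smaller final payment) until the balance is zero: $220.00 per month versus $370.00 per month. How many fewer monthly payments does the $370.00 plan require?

Monthly rate r = 29.1%/12 = 2.425% = 0.02425.
At $220.00/mo: n = ⌈−ln(1 − rB₀/P)/ln(1+r)⌉ = 79 payments (last $116.62); total interest = total paid − $7,690.00 = $9,586.62.
At $370.00/mo: 30 payments (last $98.68); total interest $3,138.68.
Payments saved = 79 − 30 = 49.

49 fewer payments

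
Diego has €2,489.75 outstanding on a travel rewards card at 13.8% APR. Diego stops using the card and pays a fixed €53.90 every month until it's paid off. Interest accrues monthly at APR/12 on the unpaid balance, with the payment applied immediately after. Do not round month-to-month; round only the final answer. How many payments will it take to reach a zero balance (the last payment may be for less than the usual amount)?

67 months

Monthly rate r = 13.8%/12 = 1.15% = 0.0115.
Recurrence: B ← B·(1+r) − €53.90.
Month 1: interest €28.63; balance after payment €2,464.48.
Month 2: interest €28.34; balance after payment €2,438.92.
Closed form: n = −ln(1 − rB₀/P)/ln(1+r) = −ln(0.46879)/ln(1.0115) ≈ 66.256, so the balance reaches zero during payment 67.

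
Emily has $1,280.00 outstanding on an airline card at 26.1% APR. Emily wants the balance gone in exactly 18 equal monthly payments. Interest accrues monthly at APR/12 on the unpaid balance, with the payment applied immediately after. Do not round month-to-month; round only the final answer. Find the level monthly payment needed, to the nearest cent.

Monthly rate r = 26.1%/12 = 2.175% = 0.02175.
Level-payment amortization: P = B₀·r / (1 − (1+r)^(−n)) = 1280.00·0.02175 / (1 − 1.02175^(−18)).
Denominator 1 − (1+r)^(−18) = 0.321114762.
P = 27.84 / 0.321114762 ≈ 86.70.

$86.70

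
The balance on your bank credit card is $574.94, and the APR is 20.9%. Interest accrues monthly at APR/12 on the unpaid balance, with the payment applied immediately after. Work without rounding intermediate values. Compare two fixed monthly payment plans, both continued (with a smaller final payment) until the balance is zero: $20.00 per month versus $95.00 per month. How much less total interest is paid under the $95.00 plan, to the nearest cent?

$191.44

Monthly rate r = 20.9%/12 = 1.74167% = 0.0174167.
At $20.00/mo: n = ⌈−ln(1 − rB₀/P)/ln(1+r)⌉ = 41 payments (last $4.47); total interest = total paid − $574.94 = $229.53.
At $95.00/mo: 7 payments (last $43.03); total interest $38.09.
Interest saved = $229.53 − $38.09 = $191.44.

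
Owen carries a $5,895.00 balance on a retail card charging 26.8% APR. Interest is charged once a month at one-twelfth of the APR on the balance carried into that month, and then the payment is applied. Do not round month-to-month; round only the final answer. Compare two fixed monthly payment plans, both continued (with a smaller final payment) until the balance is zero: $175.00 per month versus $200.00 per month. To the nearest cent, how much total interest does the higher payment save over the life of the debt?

Monthly rate r = 26.8%/12 = 2.23333% = 0.0223333.
At $175.00/mo: n = ⌈−ln(1 − rB₀/P)/ln(1+r)⌉ = 64 payments (last $32.59); total interest = total paid − $5,895.00 = $5,162.59.
At $200.00/mo: 49 payments (last $123.17); total interest $3,828.17.
Interest saved = $5,162.59 − $3,828.17 = $1,334.42.

$1,334.42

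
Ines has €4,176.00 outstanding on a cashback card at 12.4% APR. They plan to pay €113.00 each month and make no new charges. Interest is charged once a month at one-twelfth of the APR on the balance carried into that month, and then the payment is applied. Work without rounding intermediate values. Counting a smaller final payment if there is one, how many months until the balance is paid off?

47 payments

Monthly rate r = 12.4%/12 = 1.03333% = 0.0103333.
Recurrence: B ← B·(1+r) − €113.00.
Month 1: interest €43.15; balance after payment €4,106.15.
Month 2: interest €42.43; balance after payment €4,035.58.
Closed form: n = −ln(1 − rB₀/P)/ln(1+r) = −ln(0.61812)/ln(1.01033) ≈ 46.795, so the balance reaches zero during payment 47.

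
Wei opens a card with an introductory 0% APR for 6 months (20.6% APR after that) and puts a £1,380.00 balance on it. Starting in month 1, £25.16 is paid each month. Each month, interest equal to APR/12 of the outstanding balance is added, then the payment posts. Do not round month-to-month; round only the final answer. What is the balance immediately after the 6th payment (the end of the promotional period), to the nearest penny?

Promo months 1–6 at r₀ = 0%/12 = 0; months 7+ at r₁ = 20.6%/12 = 0.0171667.
After month 6 (no interest yet): B = £1,380.00 − 6·£25.16 = £1,229.04.

£1,229.04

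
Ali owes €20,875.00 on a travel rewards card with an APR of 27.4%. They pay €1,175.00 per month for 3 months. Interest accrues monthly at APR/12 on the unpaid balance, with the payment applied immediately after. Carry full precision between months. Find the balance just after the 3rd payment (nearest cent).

Monthly rate r = 27.4%/12 = 2.28333% = 0.0228333.
Each month: B ← B·(1+r) − €1,175.00.
Month 1: interest €476.65; balance after payment €20,176.65.
Month 2: interest €460.70; balance after payment €19,462.35.
Month 3: interest €444.39; balance after payment €18,731.74.

€18,731.74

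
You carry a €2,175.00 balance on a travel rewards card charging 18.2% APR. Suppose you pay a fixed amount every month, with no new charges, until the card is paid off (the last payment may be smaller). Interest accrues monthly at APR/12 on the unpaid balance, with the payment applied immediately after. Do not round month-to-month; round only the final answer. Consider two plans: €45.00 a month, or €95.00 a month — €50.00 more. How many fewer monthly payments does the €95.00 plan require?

Monthly rate r = 18.2%/12 = 1.51667% = 0.0151667.
At €45.00/mo: n = ⌈−ln(1 − rB₀/P)/ln(1+r)⌉ = 88 payments (last €33.31); total interest = total paid − €2,175.00 = €1,773.31.
At €95.00/mo: 29 payments (last €32.11); total interest €517.11.
Payments saved = 88 − 29 = 59.

59 fewer payments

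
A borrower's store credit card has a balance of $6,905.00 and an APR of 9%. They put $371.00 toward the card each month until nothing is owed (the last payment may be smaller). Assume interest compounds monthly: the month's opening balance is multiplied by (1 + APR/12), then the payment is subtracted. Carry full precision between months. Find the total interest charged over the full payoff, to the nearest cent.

$560.07

Monthly rate r = 9%/12 = 0.75% = 0.0075.
Payoff takes n = ⌈−ln(1 − rB₀/P)/ln(1+r)⌉ = ⌈20.121⌉ = 21 payments; the last is $45.07.
Total paid = 20·$371.00 + $45.07 = $7,465.07.
Total interest = total paid − principal = $7,465.07 − $6,905.00 = $560.07.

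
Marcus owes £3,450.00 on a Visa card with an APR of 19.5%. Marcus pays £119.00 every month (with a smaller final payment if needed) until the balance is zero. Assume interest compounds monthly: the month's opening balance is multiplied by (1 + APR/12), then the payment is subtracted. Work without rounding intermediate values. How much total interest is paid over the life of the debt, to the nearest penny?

Monthly rate r = 19.5%/12 = 1.625% = 0.01625.
Payoff takes n = ⌈−ln(1 − rB₀/P)/ln(1+r)⌉ = ⌈39.516⌉ = 40 payments; the last is £61.70.
Total paid = 39·£119.00 + £61.70 = £4,702.70.
Total interest = total paid − principal = £4,702.70 − £3,450.00 = £1,252.70.

£1,252.70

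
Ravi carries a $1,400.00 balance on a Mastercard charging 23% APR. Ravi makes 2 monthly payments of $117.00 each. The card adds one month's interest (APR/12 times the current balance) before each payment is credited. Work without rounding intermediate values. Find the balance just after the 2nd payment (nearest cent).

Monthly rate r = 23%/12 = 1.91667% = 0.0191667.
Each month: B ← B·(1+r) − $117.00.
Month 1: interest $26.83; balance after payment $1,309.83.
Month 2: interest $25.11; balance after payment $1,217.94.

$1,217.94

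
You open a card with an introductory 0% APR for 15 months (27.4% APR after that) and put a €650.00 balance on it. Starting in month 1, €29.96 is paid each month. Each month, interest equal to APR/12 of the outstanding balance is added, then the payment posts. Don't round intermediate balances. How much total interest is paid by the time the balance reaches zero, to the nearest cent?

€19.65

Promo months 1–15 at r₀ = 0%/12 = 0; months 16+ at r₁ = 27.4%/12 = 0.0228333.
After month 15 (no interest yet): B = €650.00 − 15·€29.96 = €200.60.
Then at r₁ with €29.96/mo: n₂ = −ln(1 − r₁·B/P)/ln(1+r₁) ≈ 7.35 → 8 more payments.
Total paid = 22·€29.96 + €10.53 = €669.65; interest = €669.65 − €650.00 = €19.65.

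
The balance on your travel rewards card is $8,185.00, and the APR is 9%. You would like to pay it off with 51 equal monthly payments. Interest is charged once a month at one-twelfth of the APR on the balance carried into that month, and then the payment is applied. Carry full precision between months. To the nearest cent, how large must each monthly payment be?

Monthly rate r = 9%/12 = 0.75% = 0.0075.
Level-payment amortization: P = B₀·r / (1 − (1+r)^(−n)) = 8185.00·0.0075 / (1 − 1.0075^(−51)).
Denominator 1 − (1+r)^(−51) = 0.316871814.
P = 61.3875 / 0.316871814 ≈ 193.73.

$193.73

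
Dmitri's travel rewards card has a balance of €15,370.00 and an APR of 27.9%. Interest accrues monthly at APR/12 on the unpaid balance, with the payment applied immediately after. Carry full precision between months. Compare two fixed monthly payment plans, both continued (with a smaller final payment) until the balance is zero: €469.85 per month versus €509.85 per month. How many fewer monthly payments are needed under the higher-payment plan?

Monthly rate r = 27.9%/12 = 2.325% = 0.02325.
At €469.85/mo: n = ⌈−ln(1 − rB₀/P)/ln(1+r)⌉ = 63 payments (last €92.53); total interest = total paid − €15,370.00 = €13,853.23.
At €509.85/mo: 53 payments (last €263.42); total interest €11,405.62.
Payments saved = 63 − 53 = 10.

10 fewer payments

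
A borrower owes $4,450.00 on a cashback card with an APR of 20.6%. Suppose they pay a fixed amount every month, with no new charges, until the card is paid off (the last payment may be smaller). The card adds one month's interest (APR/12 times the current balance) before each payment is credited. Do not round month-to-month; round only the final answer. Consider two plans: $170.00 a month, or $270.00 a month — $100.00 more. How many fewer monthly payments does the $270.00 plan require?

16 fewer payments

Monthly rate r = 20.6%/12 = 1.71667% = 0.0171667.
At $170.00/mo: n = ⌈−ln(1 − rB₀/P)/ln(1+r)⌉ = 36 payments (last $9.51); total interest = total paid − $4,450.00 = $1,509.51.
At $270.00/mo: 20 payments (last $146.29); total interest $826.29.
Payments saved = 36 − 20 = 16.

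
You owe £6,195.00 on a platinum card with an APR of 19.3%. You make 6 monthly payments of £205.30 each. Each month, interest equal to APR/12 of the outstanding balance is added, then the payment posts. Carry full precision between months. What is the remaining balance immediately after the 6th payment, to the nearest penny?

£5,534.97

Monthly rate r = 19.3%/12 = 1.60833% = 0.0160833.
Each month: B ← B·(1+r) − £205.30.
Month 1: interest £99.64; balance after payment £6,089.34.
Month 2: interest £97.94; balance after payment £5,981.97.
Month 3: interest £96.21; balance after payment £5,872.88.
Month 4: interest £94.46; balance after payment £5,762.04.
Month 5: interest £92.67; balance after payment £5,649.41.
Month 6: interest £90.86; balance after payment £5,534.97.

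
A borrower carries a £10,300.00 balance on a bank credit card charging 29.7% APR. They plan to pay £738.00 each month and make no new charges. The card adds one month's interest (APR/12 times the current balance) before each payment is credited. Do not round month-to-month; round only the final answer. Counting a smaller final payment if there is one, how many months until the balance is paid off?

Monthly rate r = 29.7%/12 = 2.475% = 0.02475.
Recurrence: B ← B·(1+r) − £738.00.
Month 1: interest £254.92; balance after payment £9,816.92.
Month 2: interest £242.97; balance after payment £9,321.89.
Closed form: n = −ln(1 − rB₀/P)/ln(1+r) = −ln(0.65457)/ln(1.02475) ≈ 17.333, so the balance reaches zero during payment 18.

18 months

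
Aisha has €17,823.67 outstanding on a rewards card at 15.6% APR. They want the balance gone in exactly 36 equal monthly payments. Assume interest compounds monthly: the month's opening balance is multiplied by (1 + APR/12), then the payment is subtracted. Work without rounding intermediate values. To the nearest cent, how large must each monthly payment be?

Monthly rate r = 15.6%/12 = 1.3% = 0.013.
Level-payment amortization: P = B₀·r / (1 − (1+r)^(−n)) = 17823.67·0.013 / (1 − 1.013^(−36)).
Denominator 1 − (1+r)^(−36) = 0.371854913.
P = 231.708 / 0.371854913 ≈ 623.11.

€623.11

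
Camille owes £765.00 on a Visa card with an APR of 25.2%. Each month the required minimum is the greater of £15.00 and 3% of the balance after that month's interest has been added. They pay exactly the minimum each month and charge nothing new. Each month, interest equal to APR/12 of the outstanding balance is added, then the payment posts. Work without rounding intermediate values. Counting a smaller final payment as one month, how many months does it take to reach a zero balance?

102 months

Monthly rate r = 25.2%/12 = 2.1% = 0.021.
While 3% of the post-interest balance exceeds £15.00, each month B ← (B·(1+r))·(1 − 0.03), i.e. B shrinks by the factor (1+r)·0.97 = 0.99037.
This holds for months 1–47. Entering month 48 the balance is £485.45; 3% of the post-interest balance is now below £15.00, so the flat £15.00 minimum applies from here.
From month 48 a fixed £15.00 at rate r clears £485.45 in 55 more payments. Total: 47 + 55 = 102 months.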